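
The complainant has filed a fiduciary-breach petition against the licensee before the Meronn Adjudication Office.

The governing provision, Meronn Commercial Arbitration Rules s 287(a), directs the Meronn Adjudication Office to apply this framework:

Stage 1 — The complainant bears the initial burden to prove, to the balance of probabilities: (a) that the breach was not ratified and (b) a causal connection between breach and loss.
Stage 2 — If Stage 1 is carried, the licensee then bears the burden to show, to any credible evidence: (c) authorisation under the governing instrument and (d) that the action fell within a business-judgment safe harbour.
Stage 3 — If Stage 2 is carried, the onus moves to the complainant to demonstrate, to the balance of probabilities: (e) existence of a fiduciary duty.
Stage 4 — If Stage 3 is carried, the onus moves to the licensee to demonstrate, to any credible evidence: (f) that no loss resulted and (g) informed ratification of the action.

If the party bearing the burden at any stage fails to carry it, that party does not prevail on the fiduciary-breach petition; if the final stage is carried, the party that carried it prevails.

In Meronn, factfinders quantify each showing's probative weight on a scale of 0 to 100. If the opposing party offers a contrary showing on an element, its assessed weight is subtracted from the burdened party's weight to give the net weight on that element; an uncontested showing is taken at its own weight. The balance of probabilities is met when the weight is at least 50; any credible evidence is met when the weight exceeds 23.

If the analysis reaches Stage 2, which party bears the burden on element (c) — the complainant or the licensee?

licensee

Stage 2's rule assigns the burden to the licensee (to any credible evidence).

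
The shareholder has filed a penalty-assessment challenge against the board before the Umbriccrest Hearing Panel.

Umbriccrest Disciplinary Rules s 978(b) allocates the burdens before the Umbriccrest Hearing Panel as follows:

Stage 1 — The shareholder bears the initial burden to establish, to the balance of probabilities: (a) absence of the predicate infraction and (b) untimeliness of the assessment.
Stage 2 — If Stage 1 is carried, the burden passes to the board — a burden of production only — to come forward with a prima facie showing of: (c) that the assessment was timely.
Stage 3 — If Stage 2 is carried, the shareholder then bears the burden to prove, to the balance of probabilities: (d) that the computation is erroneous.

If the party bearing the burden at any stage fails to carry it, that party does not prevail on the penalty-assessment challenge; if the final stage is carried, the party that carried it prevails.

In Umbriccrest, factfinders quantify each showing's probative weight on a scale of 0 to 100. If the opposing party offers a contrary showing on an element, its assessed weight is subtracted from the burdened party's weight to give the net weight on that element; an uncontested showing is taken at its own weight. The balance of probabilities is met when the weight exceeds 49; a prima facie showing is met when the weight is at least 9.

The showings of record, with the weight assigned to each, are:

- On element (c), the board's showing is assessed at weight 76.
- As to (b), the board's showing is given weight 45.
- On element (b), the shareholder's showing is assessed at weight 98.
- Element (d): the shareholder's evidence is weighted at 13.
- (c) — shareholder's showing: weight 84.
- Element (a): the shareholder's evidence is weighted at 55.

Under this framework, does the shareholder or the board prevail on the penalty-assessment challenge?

shareholder

Stage 1 (shareholder, the balance of probabilities, weight exceeds 49): (a) 55 > 49 — meets; (b) net 98−45=53 > 49 — meets.
  Stage 1 is satisfied; the onus moves to the board.
Stage 2 (board, a prima facie showing, weight is at least 9): (c) net 76−84=-8 < 9 — fails.
  Stage 2 not carried; the board fails its burden.
The shareholder prevails.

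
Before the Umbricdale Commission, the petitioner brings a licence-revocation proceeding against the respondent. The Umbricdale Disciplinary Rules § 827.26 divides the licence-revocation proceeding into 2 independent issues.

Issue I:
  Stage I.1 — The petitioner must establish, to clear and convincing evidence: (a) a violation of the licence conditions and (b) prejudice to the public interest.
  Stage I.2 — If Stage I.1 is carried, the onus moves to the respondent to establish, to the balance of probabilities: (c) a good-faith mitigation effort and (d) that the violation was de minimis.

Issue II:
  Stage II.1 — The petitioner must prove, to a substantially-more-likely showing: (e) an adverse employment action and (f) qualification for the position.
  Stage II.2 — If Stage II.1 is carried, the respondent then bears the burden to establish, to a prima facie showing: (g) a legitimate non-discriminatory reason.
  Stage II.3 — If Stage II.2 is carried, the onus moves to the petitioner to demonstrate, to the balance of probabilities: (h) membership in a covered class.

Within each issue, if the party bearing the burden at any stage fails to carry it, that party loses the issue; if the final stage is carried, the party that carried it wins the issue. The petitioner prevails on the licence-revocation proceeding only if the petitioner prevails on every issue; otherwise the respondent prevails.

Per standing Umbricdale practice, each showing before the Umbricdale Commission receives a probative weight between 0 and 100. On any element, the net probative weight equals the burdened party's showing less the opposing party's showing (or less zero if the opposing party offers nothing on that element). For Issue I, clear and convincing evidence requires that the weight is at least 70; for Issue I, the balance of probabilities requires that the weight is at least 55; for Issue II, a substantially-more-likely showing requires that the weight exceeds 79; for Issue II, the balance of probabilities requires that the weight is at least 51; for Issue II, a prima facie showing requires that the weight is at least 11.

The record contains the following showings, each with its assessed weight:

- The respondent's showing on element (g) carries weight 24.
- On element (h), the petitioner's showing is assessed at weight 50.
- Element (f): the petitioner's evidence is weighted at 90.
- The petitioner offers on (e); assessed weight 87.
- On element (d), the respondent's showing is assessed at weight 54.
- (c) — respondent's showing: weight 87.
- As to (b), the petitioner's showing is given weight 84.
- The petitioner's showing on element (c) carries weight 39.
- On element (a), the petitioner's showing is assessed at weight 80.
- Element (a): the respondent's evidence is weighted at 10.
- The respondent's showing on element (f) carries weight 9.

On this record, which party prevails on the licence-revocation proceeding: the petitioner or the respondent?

respondent

— Issue I —
Stage I.1 — burden on petitioner; standard: clear and convincing evidence (weight is at least 70).
    (a): 80 − 10 = 70 ≥ 70 [met]
    (b): 84 ≥ 70 [met]
  Stage I.1 carried; the burden shifts to the respondent.
Stage I.2 — burden on respondent; standard: the balance of probabilities (weight is at least 55).
    (c): 87 − 39 = 48 < 55 [not met]
    (d): 54 < 55 [not met]
  Stage I.2 not carried; the respondent fails its burden.
The petitioner prevails on this issue.
— Issue II —
At Stage II.1 the petitioner must meet a substantially-more-likely showing (weight exceeds 79): on (e) the weight is 87, > 79, so (e) meets the standard; on (f) the weight is 90 less the opposing 9 gives net 81, which does exceed 79, so (f) meets the standard.
  All elements met. The burden passes to the respondent.
At Stage II.2 the respondent must meet a prima facie showing (weight is at least 11): on (g) the weight is 24, ≥ 11, so (g) meets the standard.
  The respondent carries Stage II.2; the petitioner now bears the burden.
At Stage II.3 the petitioner must meet the balance of probabilities (weight is at least 51): on (h) the weight is 50, which does not reach 51, so (h) does not meet the standard.
  Not every element is met, so the petitioner fails to carry Stage II.3.
The respondent prevails on this issue.
Per-issue: Issue I → petitioner; Issue II → respondent. The petitioner must prevail on every issue; overall, the respondent prevails.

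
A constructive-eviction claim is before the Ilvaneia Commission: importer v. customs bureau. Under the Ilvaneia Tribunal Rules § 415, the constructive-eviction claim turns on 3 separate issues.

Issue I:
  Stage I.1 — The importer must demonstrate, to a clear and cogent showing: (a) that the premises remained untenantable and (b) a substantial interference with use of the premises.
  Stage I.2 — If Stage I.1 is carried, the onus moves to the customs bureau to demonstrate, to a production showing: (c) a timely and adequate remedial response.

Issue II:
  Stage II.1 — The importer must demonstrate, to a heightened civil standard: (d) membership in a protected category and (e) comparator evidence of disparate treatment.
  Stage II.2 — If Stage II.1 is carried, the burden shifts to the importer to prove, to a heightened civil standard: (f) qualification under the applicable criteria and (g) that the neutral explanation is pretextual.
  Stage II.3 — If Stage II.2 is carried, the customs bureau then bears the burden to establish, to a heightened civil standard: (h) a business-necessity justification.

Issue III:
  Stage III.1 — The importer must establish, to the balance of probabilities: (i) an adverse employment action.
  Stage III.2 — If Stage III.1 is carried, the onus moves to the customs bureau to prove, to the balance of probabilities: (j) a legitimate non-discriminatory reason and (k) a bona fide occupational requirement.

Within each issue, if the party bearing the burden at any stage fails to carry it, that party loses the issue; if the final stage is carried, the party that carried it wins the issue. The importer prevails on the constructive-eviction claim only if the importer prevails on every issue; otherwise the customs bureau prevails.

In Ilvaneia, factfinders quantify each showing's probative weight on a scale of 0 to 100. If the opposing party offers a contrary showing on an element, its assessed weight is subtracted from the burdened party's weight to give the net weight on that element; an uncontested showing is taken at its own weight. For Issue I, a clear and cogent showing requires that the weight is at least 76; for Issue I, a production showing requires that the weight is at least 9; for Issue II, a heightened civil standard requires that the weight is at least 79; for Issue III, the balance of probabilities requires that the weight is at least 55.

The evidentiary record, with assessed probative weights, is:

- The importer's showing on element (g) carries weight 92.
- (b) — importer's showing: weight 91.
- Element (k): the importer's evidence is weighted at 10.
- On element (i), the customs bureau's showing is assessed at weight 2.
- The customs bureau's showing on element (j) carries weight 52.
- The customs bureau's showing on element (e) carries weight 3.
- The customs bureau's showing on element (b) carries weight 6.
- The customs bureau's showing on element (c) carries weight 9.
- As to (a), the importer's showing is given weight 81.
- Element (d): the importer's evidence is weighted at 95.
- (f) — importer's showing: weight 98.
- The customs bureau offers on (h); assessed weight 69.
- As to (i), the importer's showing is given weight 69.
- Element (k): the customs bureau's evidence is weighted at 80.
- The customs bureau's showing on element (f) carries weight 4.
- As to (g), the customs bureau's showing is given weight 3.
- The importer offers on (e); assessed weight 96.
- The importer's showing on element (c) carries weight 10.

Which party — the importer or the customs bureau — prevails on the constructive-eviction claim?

importer

— Issue I —
Stage I.1 (importer, a clear and cogent showing, weight is at least 76): (a) 81 ≥ 76 — meets; (b) net 91−6=85 ≥ 76 — meets.
  All elements met. The burden passes to the customs bureau.
Stage I.2 (customs bureau, a production showing, weight is at least 9): (c) net 9−10=-1 < 9 — fails.
  Stage I.2 not carried; the customs bureau fails its burden.
So the importer prevails on this issue.
— Issue II —
Stage II.1 — burden on importer; standard: a heightened civil standard (weight is at least 79).
    (d): 95 ≥ 79 [met]
    (e): 96 − 3 = 93 ≥ 79 [met]
  Stage II.1 is satisfied; the importer continues to bear the burden.
Stage II.2 — burden on importer; standard: a heightened civil standard (weight is at least 79).
    (f): 98 − 4 = 94 ≥ 79 [met]
    (g): 92 − 3 = 89 ≥ 79 [met]
  All elements met. The burden passes to the customs bureau.
Stage II.3 — burden on customs bureau; standard: a heightened civil standard (weight is at least 79).
    (h): 69 < 79 [not met]
  Not every element is met, so the customs bureau fails to carry Stage II.3.
The analysis ends at Stage II.3; the importer prevails on this issue.
— Issue III —
Stage III.1 (importer, the balance of probabilities, weight is at least 55): (i) net 69−2=67 ≥ 55 — meets.
  The importer carries Stage III.1; the customs bureau now bears the burden.
Stage III.2 (customs bureau, the balance of probabilities, weight is at least 55): (j) 52 < 55 — fails; (k) net 80−10=70 ≥ 55 — meets.
  Not every element is met, so the customs bureau fails to carry Stage III.2.
The importer prevails on this issue.
Per-issue: Issue I → importer; Issue II → importer; Issue III → importer. The importer must prevail on every issue; overall, the importer prevails.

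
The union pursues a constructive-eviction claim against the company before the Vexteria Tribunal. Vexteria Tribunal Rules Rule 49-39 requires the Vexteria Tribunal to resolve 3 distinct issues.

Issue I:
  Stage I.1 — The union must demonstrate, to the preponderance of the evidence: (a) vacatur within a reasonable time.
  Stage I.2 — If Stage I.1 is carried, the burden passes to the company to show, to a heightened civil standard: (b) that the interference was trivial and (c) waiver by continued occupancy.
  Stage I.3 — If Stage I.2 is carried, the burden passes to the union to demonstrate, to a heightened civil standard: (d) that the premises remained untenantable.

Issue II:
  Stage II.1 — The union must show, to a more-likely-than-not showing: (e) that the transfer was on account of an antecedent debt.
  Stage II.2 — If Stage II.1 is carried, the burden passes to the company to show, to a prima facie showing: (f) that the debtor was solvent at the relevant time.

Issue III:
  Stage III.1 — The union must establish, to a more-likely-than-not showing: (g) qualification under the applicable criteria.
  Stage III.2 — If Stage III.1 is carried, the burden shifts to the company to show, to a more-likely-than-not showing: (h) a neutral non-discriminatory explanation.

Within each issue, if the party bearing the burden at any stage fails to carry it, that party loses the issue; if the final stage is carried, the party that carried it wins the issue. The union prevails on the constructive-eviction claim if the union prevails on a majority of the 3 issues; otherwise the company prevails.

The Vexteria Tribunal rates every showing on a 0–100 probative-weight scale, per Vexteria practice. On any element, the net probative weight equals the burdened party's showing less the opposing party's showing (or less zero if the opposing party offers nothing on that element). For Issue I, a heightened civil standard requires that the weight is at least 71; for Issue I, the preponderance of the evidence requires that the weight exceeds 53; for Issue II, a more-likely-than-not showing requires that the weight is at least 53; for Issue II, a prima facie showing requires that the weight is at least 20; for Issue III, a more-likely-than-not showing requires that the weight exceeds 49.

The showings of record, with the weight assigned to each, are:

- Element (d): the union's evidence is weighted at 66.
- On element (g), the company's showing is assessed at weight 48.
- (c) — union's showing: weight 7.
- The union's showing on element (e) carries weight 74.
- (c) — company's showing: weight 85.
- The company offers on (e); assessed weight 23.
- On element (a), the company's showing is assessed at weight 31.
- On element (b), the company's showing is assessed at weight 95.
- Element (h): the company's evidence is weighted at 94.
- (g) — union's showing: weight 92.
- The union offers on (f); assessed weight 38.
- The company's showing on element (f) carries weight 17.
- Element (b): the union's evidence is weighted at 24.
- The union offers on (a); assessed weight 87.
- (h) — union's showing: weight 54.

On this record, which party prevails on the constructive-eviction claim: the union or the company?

company

— Issue I —
Stage I.1 — burden on union; standard: the preponderance of the evidence (weight exceeds 53).
    (a): 87 − 31 = 56 > 53 [met]
  Stage I.1 carried; the burden shifts to the company.
Stage I.2 — burden on company; standard: a heightened civil standard (weight is at least 71).
    (b): 95 − 24 = 71 ≥ 71 [met]
    (c): 85 − 7 = 78 ≥ 71 [met]
  Stage I.2 carried; the burden shifts to the union.
Stage I.3 — burden on union; standard: a heightened civil standard (weight is at least 71).
    (d): 66 < 71 [not met]
  The union does not carry Stage I.3.
The company prevails on this issue.
— Issue II —
Stage II.1 (union, a more-likely-than-not showing, weight is at least 53): (e) net 74−23=51 < 53 — fails.
  Not every element is met, so the union fails to carry Stage II.1.
The analysis ends at Stage II.1; the company prevails on this issue.
— Issue III —
At Stage III.1 the union must meet a more-likely-than-not showing (weight exceeds 49): on (g) the weight is 92 less the opposing 48 gives net 44, ≤ 49, so (g) does not meet the standard.
  Not every element is met, so the union fails to carry Stage III.1.
So the company prevails on this issue.
Per-issue: Issue I → company; Issue II → company; Issue III → company. The union must prevail on a majority of issues; overall, the company prevails.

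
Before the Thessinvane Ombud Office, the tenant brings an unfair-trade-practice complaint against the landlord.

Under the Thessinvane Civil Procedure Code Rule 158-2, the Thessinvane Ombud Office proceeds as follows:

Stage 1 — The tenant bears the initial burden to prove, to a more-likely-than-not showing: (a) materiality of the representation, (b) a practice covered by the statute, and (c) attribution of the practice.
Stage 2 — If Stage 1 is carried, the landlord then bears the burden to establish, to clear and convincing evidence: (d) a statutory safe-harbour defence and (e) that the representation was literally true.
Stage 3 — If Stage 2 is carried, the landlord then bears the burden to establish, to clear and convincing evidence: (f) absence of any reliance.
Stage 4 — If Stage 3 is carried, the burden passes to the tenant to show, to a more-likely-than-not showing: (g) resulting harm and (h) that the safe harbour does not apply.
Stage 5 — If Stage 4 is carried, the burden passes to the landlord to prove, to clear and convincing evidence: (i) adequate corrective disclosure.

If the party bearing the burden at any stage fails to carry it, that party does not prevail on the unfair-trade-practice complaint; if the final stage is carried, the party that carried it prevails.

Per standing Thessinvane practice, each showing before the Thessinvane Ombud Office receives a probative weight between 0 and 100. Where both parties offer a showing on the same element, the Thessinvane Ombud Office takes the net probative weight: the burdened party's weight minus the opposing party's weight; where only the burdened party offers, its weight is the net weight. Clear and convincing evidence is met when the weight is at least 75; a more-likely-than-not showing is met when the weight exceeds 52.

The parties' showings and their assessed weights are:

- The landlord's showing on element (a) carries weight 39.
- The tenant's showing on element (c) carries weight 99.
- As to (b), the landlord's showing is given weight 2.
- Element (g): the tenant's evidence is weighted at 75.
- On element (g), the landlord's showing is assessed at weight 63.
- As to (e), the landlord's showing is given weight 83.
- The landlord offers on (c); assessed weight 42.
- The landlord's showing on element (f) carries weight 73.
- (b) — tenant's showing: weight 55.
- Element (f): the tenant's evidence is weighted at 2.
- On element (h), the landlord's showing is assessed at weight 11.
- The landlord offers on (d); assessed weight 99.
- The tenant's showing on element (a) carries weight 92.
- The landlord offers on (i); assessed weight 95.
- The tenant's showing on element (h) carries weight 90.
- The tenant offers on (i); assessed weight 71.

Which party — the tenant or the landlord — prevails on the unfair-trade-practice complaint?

tenant

Stage 1 — burden on tenant; standard: a more-likely-than-not showing (weight exceeds 52).
    (a): 92 − 39 = 53 > 52 [met]
    (b): 55 − 2 = 53 > 52 [met]
    (c): 99 − 42 = 57 > 52 [met]
  Stage 1 carried; the burden shifts to the landlord.
Stage 2 — burden on landlord; standard: clear and convincing evidence (weight is at least 75).
    (d): 99 ≥ 75 [met]
    (e): 83 ≥ 75 [met]
  Stage 2 carried; the burden remains with the landlord.
Stage 3 — burden on landlord; standard: clear and convincing evidence (weight is at least 75).
    (f): 73 − 2 = 71 < 75 [not met]
  The landlord does not carry Stage 3.
The analysis ends at Stage 3; the tenant prevails.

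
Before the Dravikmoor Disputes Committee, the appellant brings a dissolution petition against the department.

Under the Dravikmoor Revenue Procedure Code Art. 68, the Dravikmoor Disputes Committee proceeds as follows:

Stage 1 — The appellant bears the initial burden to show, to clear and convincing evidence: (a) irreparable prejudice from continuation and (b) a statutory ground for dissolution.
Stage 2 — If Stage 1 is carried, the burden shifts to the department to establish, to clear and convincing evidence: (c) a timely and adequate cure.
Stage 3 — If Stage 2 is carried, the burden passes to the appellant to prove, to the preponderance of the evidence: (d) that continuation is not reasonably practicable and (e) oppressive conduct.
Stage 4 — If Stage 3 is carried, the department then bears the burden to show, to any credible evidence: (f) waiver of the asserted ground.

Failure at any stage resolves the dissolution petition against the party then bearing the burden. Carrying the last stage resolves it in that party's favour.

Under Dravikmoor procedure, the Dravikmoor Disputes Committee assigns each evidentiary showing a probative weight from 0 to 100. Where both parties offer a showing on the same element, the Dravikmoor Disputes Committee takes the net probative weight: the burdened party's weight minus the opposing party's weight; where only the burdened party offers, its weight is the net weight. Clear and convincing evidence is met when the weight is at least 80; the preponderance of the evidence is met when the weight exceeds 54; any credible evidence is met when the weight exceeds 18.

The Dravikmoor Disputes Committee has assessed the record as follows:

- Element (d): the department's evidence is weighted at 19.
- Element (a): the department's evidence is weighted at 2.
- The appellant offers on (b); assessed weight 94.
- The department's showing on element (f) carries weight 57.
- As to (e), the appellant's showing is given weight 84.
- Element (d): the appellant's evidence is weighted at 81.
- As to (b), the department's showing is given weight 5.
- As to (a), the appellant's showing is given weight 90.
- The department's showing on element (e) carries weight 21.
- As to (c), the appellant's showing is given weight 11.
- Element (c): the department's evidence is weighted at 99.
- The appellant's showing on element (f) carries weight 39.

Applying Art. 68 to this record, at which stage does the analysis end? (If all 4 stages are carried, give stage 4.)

At Stage 1 the appellant must meet clear and convincing evidence (weight is at least 80): on (a) the weight is 90 less the opposing 2 gives net 88, ≥ 80, so (a) meets the standard; on (b) the weight is 94 less the opposing 5 gives net 89, ≥ 80, so (b) meets the standard.
  Stage 1 carried; the burden shifts to the department.
At Stage 2 the department must meet clear and convincing evidence (weight is at least 80): on (c) the weight is 99 less the opposing 11 gives net 88, ≥ 80, so (c) meets the standard.
  Stage 2 is satisfied; the onus moves to the appellant.
At Stage 3 the appellant must meet the preponderance of the evidence (weight exceeds 54): on (d) the weight is 81 less the opposing 19 gives net 62, which does exceed 54, so (d) meets the standard; on (e) the weight is 84 less the opposing 21 gives net 63, which does exceed 54, so (e) meets the standard.
  All elements met. The burden passes to the department.
At Stage 4 the department must meet any credible evidence (weight exceeds 18): on (f) the weight is 57 less the opposing 39 gives net 18, ≤ 18, so (f) does not meet the standard.
  Stage 4 not carried; the department fails its burden.
So the appellant prevails.

stage 4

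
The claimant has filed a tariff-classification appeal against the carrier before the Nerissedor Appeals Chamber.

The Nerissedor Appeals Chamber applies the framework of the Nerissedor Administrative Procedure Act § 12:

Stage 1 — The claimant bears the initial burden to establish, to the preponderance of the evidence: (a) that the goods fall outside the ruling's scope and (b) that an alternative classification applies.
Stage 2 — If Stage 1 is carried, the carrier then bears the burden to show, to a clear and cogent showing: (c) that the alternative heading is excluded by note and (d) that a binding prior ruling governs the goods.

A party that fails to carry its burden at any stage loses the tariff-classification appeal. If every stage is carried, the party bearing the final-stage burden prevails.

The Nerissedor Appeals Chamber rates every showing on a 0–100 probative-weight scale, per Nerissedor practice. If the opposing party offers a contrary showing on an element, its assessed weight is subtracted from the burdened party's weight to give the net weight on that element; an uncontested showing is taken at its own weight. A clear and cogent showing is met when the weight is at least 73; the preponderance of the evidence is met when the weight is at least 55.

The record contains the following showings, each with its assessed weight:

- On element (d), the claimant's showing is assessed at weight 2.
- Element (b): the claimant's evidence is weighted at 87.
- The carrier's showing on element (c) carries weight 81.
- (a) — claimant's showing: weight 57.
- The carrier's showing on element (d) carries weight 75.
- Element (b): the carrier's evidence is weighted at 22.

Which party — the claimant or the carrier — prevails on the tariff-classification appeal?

Stage 1 (claimant, the preponderance of the evidence, weight is at least 55): (a) 57 ≥ 55 — meets; (b) net 87−22=65 ≥ 55 — meets.
  Stage 1 is satisfied; the onus moves to the carrier.
Stage 2 (carrier, a clear and cogent showing, weight is at least 73): (c) 81 ≥ 73 — meets; (d) net 75−2=73 ≥ 73 — meets.
  Stage 2 carried; the final stage is satisfied.
With every stage satisfied, the carrier prevails.

carrier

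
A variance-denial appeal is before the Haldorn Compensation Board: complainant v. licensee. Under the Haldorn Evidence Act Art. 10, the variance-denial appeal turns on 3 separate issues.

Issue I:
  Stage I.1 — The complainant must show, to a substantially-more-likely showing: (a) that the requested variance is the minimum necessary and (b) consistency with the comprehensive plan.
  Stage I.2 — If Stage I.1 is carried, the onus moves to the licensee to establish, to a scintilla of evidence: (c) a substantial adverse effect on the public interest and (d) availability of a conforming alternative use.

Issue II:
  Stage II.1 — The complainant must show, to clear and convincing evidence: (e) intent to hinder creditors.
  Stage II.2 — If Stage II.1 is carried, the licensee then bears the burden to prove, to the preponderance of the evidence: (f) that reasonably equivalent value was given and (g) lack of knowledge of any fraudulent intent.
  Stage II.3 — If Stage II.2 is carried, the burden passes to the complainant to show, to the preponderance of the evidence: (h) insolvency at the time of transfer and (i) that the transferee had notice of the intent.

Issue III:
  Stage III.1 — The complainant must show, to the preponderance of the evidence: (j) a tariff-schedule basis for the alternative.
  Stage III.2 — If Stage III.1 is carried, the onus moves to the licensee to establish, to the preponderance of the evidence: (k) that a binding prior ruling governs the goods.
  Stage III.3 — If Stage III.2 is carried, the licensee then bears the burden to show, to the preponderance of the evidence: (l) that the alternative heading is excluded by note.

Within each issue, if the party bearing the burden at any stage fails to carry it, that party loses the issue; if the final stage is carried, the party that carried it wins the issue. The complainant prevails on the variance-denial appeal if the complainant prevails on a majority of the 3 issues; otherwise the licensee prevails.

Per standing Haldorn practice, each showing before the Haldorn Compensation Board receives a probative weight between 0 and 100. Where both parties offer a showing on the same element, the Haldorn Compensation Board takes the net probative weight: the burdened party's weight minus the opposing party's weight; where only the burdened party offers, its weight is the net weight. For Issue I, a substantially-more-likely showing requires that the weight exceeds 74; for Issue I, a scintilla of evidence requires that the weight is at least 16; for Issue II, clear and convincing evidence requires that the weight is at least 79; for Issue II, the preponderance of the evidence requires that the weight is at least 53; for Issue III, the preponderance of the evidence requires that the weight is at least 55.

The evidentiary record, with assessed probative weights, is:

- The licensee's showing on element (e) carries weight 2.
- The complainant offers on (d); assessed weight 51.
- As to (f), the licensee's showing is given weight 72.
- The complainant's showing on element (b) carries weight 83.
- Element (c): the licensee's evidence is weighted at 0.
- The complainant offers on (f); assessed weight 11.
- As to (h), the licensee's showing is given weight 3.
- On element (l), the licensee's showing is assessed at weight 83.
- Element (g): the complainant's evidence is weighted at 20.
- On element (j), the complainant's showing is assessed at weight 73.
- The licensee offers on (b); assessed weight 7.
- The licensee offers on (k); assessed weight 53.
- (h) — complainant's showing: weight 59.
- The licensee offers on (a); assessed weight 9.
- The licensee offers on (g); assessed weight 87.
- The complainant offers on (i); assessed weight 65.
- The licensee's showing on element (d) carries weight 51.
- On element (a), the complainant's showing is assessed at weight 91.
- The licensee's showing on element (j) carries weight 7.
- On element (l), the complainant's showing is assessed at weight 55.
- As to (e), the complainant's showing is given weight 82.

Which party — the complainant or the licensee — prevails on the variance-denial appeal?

— Issue I —
Stage I.1 — burden on complainant; standard: a substantially-more-likely showing (weight exceeds 74).
    (a): 91 − 9 = 82 > 74 [met]
    (b): 83 − 7 = 76 > 74 [met]
  The complainant carries Stage I.1; the licensee now bears the burden.
Stage I.2 — burden on licensee; standard: a scintilla of evidence (weight is at least 16).
    (c): 0 < 16 [not met]
    (d): 51 − 51 = 0 < 16 [not met]
  Stage I.2 not carried; the licensee fails its burden.
The complainant prevails on this issue.
— Issue II —
Stage II.1 (complainant, clear and convincing evidence, weight is at least 79): (e) net 82−2=80 ≥ 79 — meets.
  All elements met. The burden passes to the licensee.
Stage II.2 (licensee, the preponderance of the evidence, weight is at least 53): (f) net 72−11=61 ≥ 53 — meets; (g) net 87−20=67 ≥ 53 — meets.
  The licensee carries Stage II.2; the complainant now bears the burden.
Stage II.3 (complainant, the preponderance of the evidence, weight is at least 53): (h) net 59−3=56 ≥ 53 — meets; (i) 65 ≥ 53 — meets.
  All elements met at the final stage.
Every stage carried; the complainant prevails on this issue.
— Issue III —
Stage III.1 (complainant, the preponderance of the evidence, weight is at least 55): (j) net 73−7=66 ≥ 55 — meets.
  Stage III.1 is satisfied; the onus moves to the licensee.
Stage III.2 (licensee, the preponderance of the evidence, weight is at least 55): (k) 53 < 55 — fails.
  Stage III.2 not carried; the licensee fails its burden.
The complainant prevails on this issue.
Per-issue: Issue I → complainant; Issue II → complainant; Issue III → complainant. The complainant must prevail on a majority of issues; overall, the complainant prevails.

complainant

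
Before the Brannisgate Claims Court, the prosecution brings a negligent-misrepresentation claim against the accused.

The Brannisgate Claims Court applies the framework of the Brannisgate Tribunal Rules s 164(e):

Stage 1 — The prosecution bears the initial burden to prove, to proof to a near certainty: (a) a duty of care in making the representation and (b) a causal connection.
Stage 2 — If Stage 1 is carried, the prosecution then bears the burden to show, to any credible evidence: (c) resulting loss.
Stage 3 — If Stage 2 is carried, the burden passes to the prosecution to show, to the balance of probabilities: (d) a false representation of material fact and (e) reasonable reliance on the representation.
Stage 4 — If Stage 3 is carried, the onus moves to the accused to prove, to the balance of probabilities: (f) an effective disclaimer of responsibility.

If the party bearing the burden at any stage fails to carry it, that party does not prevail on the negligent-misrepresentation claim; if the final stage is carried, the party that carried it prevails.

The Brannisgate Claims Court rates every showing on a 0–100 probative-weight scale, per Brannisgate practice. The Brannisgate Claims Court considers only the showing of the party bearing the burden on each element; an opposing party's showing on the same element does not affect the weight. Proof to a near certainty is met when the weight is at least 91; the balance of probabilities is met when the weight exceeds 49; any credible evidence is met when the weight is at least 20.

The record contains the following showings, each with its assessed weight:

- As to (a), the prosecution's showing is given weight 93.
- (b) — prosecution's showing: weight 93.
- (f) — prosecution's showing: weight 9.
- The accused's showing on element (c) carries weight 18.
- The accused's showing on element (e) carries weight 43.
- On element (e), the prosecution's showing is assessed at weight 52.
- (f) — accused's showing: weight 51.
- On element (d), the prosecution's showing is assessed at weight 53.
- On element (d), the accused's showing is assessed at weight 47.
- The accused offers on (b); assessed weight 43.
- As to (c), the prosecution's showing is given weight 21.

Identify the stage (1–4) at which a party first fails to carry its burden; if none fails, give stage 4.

stage 4

Stage 1 — burden on prosecution; standard: proof to a near certainty (weight is at least 91).
    (a): 93 ≥ 91 [met]
    (b): 93 (accused's 43 disregarded) ≥ 91 [met]
  Stage 1 carried; the burden remains with the prosecution.
Stage 2 — burden on prosecution; standard: any credible evidence (weight is at least 20).
    (c): 21 (accused's 18 disregarded) ≥ 20 [met]
  Stage 2 is satisfied; the prosecution continues to bear the burden.
Stage 3 — burden on prosecution; standard: the balance of probabilities (weight exceeds 49).
    (d): 53 (accused's 47 disregarded) > 49 [met]
    (e): 52 (accused's 43 disregarded) > 49 [met]
  Stage 3 is satisfied; the onus moves to the accused.
Stage 4 — burden on accused; standard: the balance of probabilities (weight exceeds 49).
    (f): 51 (prosecution's 9 disregarded) > 49 [met]
  The accused carries the last stage.
All stages carried — the accused prevails.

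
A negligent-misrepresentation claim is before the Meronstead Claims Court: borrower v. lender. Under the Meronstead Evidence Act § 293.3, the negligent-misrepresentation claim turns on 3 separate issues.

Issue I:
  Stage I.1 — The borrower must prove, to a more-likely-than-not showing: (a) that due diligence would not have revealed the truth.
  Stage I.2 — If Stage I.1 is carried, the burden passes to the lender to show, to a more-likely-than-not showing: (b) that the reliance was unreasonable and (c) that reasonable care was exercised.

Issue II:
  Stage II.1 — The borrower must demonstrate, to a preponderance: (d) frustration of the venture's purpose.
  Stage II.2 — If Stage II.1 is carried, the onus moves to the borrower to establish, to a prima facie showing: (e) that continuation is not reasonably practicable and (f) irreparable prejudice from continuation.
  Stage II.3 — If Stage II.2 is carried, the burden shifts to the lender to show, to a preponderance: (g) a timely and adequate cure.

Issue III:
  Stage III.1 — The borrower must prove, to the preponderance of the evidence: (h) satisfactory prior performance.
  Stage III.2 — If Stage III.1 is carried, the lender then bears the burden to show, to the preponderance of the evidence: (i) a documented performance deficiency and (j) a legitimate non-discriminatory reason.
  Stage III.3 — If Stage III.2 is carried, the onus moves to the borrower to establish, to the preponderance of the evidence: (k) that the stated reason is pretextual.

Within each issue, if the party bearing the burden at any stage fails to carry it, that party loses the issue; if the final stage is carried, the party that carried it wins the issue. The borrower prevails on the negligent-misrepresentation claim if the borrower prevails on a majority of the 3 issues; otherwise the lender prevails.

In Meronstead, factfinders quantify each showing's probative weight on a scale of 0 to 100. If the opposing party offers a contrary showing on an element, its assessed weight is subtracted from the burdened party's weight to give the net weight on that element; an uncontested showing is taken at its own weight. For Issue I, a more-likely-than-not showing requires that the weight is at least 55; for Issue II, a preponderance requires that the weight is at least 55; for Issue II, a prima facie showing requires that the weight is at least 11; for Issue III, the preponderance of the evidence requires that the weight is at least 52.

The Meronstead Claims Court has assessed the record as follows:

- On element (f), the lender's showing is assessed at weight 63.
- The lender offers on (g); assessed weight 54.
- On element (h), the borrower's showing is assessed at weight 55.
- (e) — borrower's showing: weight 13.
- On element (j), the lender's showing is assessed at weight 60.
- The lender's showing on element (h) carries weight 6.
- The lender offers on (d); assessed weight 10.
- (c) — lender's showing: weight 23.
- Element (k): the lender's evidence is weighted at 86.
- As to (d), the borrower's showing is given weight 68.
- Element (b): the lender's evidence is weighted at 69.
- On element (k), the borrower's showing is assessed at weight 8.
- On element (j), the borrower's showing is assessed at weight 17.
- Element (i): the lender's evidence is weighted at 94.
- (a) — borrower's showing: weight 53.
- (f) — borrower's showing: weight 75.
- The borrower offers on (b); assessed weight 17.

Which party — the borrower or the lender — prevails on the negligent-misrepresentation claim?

lender

— Issue I —
At Stage I.1 the borrower must meet a more-likely-than-not showing (weight is at least 55): on (a) the weight is 53, which does not reach 55, so (a) does not meet the standard.
  The borrower does not carry Stage I.1.
The analysis ends at Stage I.1; the lender prevails on this issue.
— Issue II —
Stage II.1 (borrower, a preponderance, weight is at least 55): (d) net 68−10=58 ≥ 55 — meets.
  Stage II.1 is satisfied; the borrower continues to bear the burden.
Stage II.2 (borrower, a prima facie showing, weight is at least 11): (e) 13 ≥ 11 — meets; (f) net 75−63=12 ≥ 11 — meets.
  All elements met. The burden passes to the lender.
Stage II.3 (lender, a preponderance, weight is at least 55): (g) 54 < 55 — fails.
  Not every element is met, so the lender fails to carry Stage II.3.
So the borrower prevails on this issue.
— Issue III —
Stage III.1 (borrower, the preponderance of the evidence, weight is at least 52): (h) net 55−6=49 < 52 — fails.
  Stage III.1 not carried; the borrower fails its burden.
So the lender prevails on this issue.
Per-issue: Issue I → lender; Issue II → borrower; Issue III → lender. The borrower must prevail on a majority of issues; overall, the lender prevails.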